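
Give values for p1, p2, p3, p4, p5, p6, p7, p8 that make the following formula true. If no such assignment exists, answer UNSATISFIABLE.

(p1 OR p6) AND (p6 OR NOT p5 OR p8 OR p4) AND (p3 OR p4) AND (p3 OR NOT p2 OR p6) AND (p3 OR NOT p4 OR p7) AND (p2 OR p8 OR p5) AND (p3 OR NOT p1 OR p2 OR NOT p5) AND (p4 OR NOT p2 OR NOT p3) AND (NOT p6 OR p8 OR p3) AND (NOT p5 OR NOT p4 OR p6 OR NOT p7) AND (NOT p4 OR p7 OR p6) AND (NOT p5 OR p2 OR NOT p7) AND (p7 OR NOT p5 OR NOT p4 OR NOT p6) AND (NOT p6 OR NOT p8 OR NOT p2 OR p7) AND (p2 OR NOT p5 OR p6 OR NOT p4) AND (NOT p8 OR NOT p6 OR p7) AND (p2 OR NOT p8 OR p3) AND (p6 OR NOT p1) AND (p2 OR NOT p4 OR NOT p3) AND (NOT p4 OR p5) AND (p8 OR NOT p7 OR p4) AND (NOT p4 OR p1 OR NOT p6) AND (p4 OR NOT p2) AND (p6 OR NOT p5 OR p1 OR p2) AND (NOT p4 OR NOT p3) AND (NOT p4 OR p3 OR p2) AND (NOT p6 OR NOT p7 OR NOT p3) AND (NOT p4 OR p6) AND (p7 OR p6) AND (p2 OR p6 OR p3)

p1: true, p2: true, p3: false, p4: true, p5: true, p6: true, p7: true, p8: true

Case p1 = true:
From the singleton clause (p6), p6 = true.
Case p3 = false:
From the singleton clause (p4), p4 = true.
From the singleton clause (p7), p7 = true.
From the singleton clause (p8), p8 = true.
From the singleton clause (p2), p2 = true.
From the singleton clause (p5), p5 = true.
All clauses are satisfied.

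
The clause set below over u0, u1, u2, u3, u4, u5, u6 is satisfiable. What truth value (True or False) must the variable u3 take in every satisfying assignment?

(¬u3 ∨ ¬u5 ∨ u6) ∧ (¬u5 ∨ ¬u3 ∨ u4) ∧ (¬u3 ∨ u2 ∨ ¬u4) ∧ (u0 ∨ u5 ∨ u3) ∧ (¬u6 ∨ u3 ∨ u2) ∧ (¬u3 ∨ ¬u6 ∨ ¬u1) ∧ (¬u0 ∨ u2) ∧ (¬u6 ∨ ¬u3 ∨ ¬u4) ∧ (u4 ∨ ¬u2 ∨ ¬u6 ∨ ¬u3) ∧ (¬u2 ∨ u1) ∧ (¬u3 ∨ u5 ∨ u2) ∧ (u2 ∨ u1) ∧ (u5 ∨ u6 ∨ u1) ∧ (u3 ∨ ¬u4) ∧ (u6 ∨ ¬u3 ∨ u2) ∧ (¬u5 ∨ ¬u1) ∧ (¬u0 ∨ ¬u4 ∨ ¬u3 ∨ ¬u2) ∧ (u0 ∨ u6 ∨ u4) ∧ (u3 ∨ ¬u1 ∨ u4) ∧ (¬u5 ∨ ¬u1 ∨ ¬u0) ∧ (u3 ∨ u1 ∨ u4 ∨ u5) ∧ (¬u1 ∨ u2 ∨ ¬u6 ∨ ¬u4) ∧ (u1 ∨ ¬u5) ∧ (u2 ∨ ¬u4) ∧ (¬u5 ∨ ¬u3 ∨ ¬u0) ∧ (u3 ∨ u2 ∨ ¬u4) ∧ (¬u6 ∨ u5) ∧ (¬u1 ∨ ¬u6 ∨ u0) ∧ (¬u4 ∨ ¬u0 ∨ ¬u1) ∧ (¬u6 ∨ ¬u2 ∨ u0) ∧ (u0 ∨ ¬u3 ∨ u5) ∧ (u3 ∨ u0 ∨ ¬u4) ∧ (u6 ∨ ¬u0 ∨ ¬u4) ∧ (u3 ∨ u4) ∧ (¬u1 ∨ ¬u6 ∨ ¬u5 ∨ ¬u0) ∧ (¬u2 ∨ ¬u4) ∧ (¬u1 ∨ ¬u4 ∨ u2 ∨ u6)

True

Suppose u3 = False.
Unit clause (¬u4) forces u4 = False.
But (u4) is also a unit clause — contradiction.
So every satisfying assignment has u3 = True.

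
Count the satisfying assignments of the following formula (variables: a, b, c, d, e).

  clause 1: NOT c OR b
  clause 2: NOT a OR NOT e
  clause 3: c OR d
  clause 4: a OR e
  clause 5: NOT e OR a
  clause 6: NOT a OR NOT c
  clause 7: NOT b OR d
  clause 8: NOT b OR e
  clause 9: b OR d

1

There are 2^5 = 32 truth assignments over (a, b, c, d, e).
Split on c. With c = true, the clauses containing c are satisfied and NOT c drops from the rest; 0 of the 2^4 = 16 assignments to the other variables satisfy what remains.
With c = false, by the same count on the reduced clause set, 1 assignment works.
Total: 0 + 1 = 1.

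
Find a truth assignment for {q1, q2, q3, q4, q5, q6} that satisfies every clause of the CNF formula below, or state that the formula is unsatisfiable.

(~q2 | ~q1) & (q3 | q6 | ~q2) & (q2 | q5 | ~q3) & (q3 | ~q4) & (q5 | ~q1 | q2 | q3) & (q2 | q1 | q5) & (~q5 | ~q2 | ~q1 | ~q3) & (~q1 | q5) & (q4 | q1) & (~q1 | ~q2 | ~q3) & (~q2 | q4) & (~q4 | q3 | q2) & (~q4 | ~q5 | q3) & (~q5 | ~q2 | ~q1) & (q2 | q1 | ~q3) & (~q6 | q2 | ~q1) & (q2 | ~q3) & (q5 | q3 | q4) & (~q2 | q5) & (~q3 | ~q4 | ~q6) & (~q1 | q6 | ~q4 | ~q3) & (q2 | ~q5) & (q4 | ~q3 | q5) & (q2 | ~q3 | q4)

q1 ↦ 0,  q2 ↦ 1,  q3 ↦ 1,  q4 ↦ 1,  q5 ↦ 1,  q6 ↦ 0

Branch on q2: set q2 = 1.
Unit clause (~q1) forces q1 = 0.
Unit clause (q4) forces q4 = 1.
Unit clause (q3) forces q3 = 1.
Unit clause (q5) forces q5 = 1.
Unit clause (~q6) forces q6 = 0.
All clauses are satisfied.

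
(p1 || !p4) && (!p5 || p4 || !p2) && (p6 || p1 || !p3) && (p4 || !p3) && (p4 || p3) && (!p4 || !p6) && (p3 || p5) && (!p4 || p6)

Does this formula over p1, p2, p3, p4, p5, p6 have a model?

Suppose p1 = true.
Suppose p4 = true.
The clause (!p6) is unit, so p6 = false.
But (p6) is also a unit clause — contradiction.
Undo p4 and try p4 = false.
The clause (!p3) is unit, so p3 = false.
But (p3) is also a unit clause — contradiction.
Both values of p4 lead to a conflict.
Undo p1 and try p1 = false.
The clause (!p4) is unit, so p4 = false.
The clause (!p3) is unit, so p3 = false.
But (p3) is also a unit clause — contradiction.
Both values of p1 lead to a conflict.
No assignment satisfies every clause.

No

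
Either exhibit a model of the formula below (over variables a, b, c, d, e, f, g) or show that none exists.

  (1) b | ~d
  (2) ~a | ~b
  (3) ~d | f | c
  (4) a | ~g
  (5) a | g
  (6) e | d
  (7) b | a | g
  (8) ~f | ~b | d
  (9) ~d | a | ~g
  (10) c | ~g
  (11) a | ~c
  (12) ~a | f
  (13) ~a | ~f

UNSATISFIABLE

Suppose b = 1.
(~a) alone gives a = 0.
(~g) alone gives g = 0.
Now (g) is unsatisfied and unit — conflict.
That branch fails; take b = 0 instead.
(~d) alone gives d = 0.
(e) alone gives e = 1.
Suppose a = 1.
(f) alone gives f = 1.
Now (~f) is unsatisfied and unit — conflict.
That branch fails; take a = 0 instead.
(~g) alone gives g = 0.
Now (g) is unsatisfied and unit — conflict.
Neither a = 1 nor a = 0 works.
Neither b = 1 nor b = 0 works.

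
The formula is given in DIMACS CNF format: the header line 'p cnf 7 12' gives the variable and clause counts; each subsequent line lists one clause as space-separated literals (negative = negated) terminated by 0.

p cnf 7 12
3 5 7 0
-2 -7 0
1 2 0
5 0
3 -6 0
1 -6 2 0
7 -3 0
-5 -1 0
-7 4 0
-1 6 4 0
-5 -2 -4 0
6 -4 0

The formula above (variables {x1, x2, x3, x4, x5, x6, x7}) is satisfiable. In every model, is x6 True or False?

False

Suppose x6 = True.
Unit clause (x5) forces x5 = True.
Unit clause (x3) forces x3 = True.
Unit clause (x7) forces x7 = True.
Unit clause (¬x2) forces x2 = False.
Unit clause (x1) forces x1 = True.
Now (¬x1) is unsatisfied and unit — conflict.
So every satisfying assignment has x6 = False.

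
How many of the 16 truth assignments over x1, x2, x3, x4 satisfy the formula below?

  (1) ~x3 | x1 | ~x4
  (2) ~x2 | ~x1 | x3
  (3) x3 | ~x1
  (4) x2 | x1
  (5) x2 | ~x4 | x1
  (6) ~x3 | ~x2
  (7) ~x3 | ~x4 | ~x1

3

There are 2^4 = 16 truth assignments over (x1, x2, x3, x4).
Check each against the 7 clauses (columns in the order x1, x2, x3, x4):
  F F F F  ✗ fails (x2 | x1)
  F F F T  ✗ fails (x2 | x1)
  F F T F  ✗ fails (x2 | x1)
  F F T T  ✗ fails (~x3 | x1 | ~x4)
  F T F F  ✓ satisfies all
  F T F T  ✓ satisfies all
  F T T F  ✗ fails (~x3 | ~x2)
  F T T T  ✗ fails (~x3 | x1 | ~x4)
  T F F F  ✗ fails (x3 | ~x1)
  T F F T  ✗ fails (x3 | ~x1)
  T F T F  ✓ satisfies all
  T F T T  ✗ fails (~x3 | ~x4 | ~x1)
  T T F F  ✗ fails (~x2 | ~x1 | x3)
  T T F T  ✗ fails (~x2 | ~x1 | x3)
  T T T F  ✗ fails (~x3 | ~x2)
  T T T T  ✗ fails (~x3 | ~x2)
3 of the 16 rows are models.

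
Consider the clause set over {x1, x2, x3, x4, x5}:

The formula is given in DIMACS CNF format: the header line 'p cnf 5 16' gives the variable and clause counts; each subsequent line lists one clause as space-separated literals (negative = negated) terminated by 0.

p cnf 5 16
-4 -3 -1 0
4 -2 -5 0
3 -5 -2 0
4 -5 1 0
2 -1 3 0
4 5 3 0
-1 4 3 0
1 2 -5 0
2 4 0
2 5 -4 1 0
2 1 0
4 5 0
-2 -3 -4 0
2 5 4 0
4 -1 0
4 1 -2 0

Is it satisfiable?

Yes

Branch on x2: set x2 = True.
Branch on x4: set x4 = True.
Unit clause (¬x3) forces x3 = False.
Unit clause (¬x5) forces x5 = False.
All clauses hold; x1 can take either value.
A satisfying assignment: x1: True,  x2: True,  x3: False,  x4: True,  x5: False.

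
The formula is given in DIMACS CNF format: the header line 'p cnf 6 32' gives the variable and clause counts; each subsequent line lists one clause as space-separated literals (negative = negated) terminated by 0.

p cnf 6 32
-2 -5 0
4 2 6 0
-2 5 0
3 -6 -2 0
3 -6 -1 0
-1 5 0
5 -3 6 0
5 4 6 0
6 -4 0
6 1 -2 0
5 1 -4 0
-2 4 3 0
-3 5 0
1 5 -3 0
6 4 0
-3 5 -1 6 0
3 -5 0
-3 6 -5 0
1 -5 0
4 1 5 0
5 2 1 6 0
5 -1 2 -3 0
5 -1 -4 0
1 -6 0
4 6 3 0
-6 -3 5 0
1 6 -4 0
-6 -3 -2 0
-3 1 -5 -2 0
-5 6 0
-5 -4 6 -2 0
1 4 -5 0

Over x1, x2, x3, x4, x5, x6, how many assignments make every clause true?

There are 2^6 = 64 truth assignments over (x1, x2, x3, x4, x5, x6).
Split on x4. With x4 = True, the clauses containing x4 are satisfied and ¬x4 drops from the rest; 1 of the 2^5 = 32 assignments to the other variables satisfy what remains.
With x4 = False, by the same count on the reduced clause set, 1 assignment works.
(One model: x1=T, x2=F, x3=T, x4=F, x5=T, x6=T.)
Total: 1 + 1 = 2.

2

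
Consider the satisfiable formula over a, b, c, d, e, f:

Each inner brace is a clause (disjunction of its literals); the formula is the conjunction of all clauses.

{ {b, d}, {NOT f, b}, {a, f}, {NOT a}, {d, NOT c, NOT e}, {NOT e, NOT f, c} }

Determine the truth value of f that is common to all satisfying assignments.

Suppose f = false.
Unit clause (a) forces a = true.
Now (NOT a) is unsatisfied and unit — conflict.
So every satisfying assignment has f = True.

True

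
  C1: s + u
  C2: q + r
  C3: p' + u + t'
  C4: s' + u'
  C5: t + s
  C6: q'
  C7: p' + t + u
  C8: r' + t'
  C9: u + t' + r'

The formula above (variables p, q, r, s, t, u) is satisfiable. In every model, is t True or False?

Suppose t = 1.
The clause (q') is unit, so q = 0.
The clause (r) is unit, so r = 1.
That conflicts with the unit clause (r').
So every satisfying assignment has t = False.

False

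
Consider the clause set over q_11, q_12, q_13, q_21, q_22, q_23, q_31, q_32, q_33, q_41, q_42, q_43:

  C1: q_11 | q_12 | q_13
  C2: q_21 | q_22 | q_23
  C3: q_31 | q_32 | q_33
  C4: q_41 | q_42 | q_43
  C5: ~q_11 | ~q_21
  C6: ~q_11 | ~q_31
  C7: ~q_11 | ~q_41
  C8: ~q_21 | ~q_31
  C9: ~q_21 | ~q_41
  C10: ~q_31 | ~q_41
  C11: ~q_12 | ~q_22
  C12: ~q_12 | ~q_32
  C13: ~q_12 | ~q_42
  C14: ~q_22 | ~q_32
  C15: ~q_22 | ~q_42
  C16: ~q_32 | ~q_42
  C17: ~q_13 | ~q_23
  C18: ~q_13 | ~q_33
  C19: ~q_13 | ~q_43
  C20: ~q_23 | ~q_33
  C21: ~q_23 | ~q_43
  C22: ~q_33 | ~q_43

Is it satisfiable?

Unsatisfiable

Try q_11 = 0.
Try q_12 = 1.
The clause (~q_22) is unit, so q_22 = 0.
The clause (~q_32) is unit, so q_32 = 0.
The clause (~q_42) is unit, so q_42 = 0.
Try q_21 = 1.
The clause (~q_31) is unit, so q_31 = 0.
The clause (q_33) is unit, so q_33 = 1.
The clause (~q_41) is unit, so q_41 = 0.
The clause (q_43) is unit, so q_43 = 1.
That conflicts with the unit clause (~q_43).
Backtrack on q_21: now try q_21 = 0.
The clause (q_23) is unit, so q_23 = 1.
The clause (~q_13) is unit, so q_13 = 0.
The clause (~q_33) is unit, so q_33 = 0.
The clause (q_31) is unit, so q_31 = 1.
The clause (~q_41) is unit, so q_41 = 0.
The clause (q_43) is unit, so q_43 = 1.
That conflicts with the unit clause (~q_43).
Neither q_21 = 1 nor q_21 = 0 works.
Backtrack on q_12: now try q_12 = 0.
The clause (q_13) is unit, so q_13 = 1.
The clause (~q_23) is unit, so q_23 = 0.
The clause (~q_33) is unit, so q_33 = 0.
The clause (~q_43) is unit, so q_43 = 0.
Try q_21 = 1.
The clause (~q_31) is unit, so q_31 = 0.
The clause (q_32) is unit, so q_32 = 1.
The clause (~q_41) is unit, so q_41 = 0.
The clause (q_42) is unit, so q_42 = 1.
That conflicts with the unit clause (~q_42).
Backtrack on q_21: now try q_21 = 0.
The clause (q_22) is unit, so q_22 = 1.
The clause (~q_32) is unit, so q_32 = 0.
The clause (q_31) is unit, so q_31 = 1.
The clause (~q_41) is unit, so q_41 = 0.
The clause (q_42) is unit, so q_42 = 1.
That conflicts with the unit clause (~q_42).
Neither q_21 = 1 nor q_21 = 0 works.
Neither q_12 = 1 nor q_12 = 0 works.
Backtrack on q_11: now try q_11 = 1.
The clause (~q_21) is unit, so q_21 = 0.
The clause (~q_31) is unit, so q_31 = 0.
The clause (~q_41) is unit, so q_41 = 0.
Try q_22 = 1.
The clause (~q_12) is unit, so q_12 = 0.
The clause (~q_32) is unit, so q_32 = 0.
The clause (q_33) is unit, so q_33 = 1.
The clause (~q_42) is unit, so q_42 = 0.
The clause (q_43) is unit, so q_43 = 1.
That conflicts with the unit clause (~q_43).
Backtrack on q_22: now try q_22 = 0.
The clause (q_23) is unit, so q_23 = 1.
The clause (~q_13) is unit, so q_13 = 0.
The clause (~q_33) is unit, so q_33 = 0.
The clause (q_32) is unit, so q_32 = 1.
The clause (~q_12) is unit, so q_12 = 0.
The clause (~q_42) is unit, so q_42 = 0.
The clause (q_43) is unit, so q_43 = 1.
That conflicts with the unit clause (~q_43).
Neither q_22 = 1 nor q_22 = 0 works.
Neither q_11 = 1 nor q_11 = 0 works.
No assignment satisfies every clause.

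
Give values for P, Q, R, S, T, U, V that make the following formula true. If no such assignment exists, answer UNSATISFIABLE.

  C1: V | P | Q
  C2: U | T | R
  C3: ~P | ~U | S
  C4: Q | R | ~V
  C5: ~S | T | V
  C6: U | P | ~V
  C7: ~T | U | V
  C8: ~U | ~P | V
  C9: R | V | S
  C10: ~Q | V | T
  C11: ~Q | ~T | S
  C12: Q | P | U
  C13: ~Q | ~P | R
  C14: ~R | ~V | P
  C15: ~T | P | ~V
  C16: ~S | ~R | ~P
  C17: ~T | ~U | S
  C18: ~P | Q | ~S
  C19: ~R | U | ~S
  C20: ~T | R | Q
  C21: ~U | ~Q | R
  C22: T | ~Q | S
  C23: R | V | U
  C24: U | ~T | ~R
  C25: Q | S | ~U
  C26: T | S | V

Branch on V: set V = 1.
Branch on Q: set Q = 0.
From the singleton clause (R), R = 1.
From the singleton clause (P), P = 1.
From the singleton clause (~S), S = 0.
From the singleton clause (~U), U = 0.
From the singleton clause (~T), T = 0.
Every clause now holds.

P=1,  Q=0,  R=1,  S=0,  T=0,  U=0,  V=1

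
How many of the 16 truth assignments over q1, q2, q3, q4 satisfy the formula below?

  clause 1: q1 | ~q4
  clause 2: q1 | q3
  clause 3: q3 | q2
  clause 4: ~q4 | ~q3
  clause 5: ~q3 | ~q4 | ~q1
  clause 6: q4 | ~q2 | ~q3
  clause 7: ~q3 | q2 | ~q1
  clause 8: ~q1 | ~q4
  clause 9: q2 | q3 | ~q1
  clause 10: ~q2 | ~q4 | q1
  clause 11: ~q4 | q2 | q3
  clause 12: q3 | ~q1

1

There are 2^4 = 16 truth assignments over (q1, q2, q3, q4).
Check each against the 12 clauses (columns in the order q1, q2, q3, q4):
  F F F F  ✗ fails (q1 | q3)
  F F F T  ✗ fails (q1 | ~q4)
  F F T F  ✓ satisfies all
  F F T T  ✗ fails (q1 | ~q4)
  F T F F  ✗ fails (q1 | q3)
  F T F T  ✗ fails (q1 | ~q4)
  F T T F  ✗ fails (q4 | ~q2 | ~q3)
  F T T T  ✗ fails (q1 | ~q4)
  T F F F  ✗ fails (q3 | q2)
  T F F T  ✗ fails (q3 | q2)
  T F T F  ✗ fails (~q3 | q2 | ~q1)
  T F T T  ✗ fails (~q4 | ~q3)
  T T F F  ✗ fails (q3 | ~q1)
  T T F T  ✗ fails (~q1 | ~q4)
  T T T F  ✗ fails (q4 | ~q2 | ~q3)
  T T T T  ✗ fails (~q4 | ~q3)
1 of the 16 rows is a model.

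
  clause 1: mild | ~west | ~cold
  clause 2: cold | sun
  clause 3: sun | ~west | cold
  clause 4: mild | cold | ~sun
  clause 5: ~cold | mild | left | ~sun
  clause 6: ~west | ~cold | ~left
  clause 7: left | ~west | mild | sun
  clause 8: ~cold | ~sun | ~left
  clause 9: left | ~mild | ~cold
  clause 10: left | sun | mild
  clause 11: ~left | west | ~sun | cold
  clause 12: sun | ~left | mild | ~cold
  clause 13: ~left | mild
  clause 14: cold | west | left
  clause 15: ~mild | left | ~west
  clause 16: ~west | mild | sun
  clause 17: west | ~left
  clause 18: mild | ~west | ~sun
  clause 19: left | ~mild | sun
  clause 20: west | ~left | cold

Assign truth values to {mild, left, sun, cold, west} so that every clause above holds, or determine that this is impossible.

Case cold = 0:
(sun) alone gives sun = 1.
(mild) alone gives mild = 1.
Case left = 1:
(west) alone gives west = 1.
This assignment satisfies each clause.

mild ↦ 1,  left ↦ 1,  sun ↦ 1,  cold ↦ 0,  west ↦ 1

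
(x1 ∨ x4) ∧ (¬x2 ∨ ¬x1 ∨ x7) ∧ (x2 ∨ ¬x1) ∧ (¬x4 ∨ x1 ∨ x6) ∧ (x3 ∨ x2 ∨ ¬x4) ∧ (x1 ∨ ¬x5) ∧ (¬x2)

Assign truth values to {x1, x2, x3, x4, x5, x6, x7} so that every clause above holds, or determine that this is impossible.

From the singleton clause (¬x2), x2 = False.
From the singleton clause (¬x1), x1 = False.
From the singleton clause (x4), x4 = True.
From the singleton clause (x6), x6 = True.
From the singleton clause (x3), x3 = True.
From the singleton clause (¬x5), x5 = False.
All clauses hold; x7 can take either value.

x1: False; x2: False; x3: True; x4: True; x5: False; x6: True; x7: True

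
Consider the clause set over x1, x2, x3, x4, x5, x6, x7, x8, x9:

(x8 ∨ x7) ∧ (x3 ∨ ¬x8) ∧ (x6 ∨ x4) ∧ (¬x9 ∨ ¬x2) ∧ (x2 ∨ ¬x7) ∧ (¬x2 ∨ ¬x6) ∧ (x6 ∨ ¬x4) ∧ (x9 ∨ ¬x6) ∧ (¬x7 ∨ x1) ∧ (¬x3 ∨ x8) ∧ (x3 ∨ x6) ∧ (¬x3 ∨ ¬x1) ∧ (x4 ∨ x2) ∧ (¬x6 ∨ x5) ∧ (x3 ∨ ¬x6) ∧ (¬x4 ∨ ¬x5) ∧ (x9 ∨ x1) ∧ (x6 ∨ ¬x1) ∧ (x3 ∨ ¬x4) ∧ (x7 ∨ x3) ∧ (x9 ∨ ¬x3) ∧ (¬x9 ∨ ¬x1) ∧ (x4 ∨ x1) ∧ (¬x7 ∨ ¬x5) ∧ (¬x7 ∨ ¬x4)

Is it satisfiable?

No

Case x8 = True:
Unit clause (x3) forces x3 = True.
Unit clause (¬x1) forces x1 = False.
Unit clause (¬x7) forces x7 = False.
Unit clause (x9) forces x9 = True.
Unit clause (¬x2) forces x2 = False.
Unit clause (x4) forces x4 = True.
Unit clause (x6) forces x6 = True.
Unit clause (x5) forces x5 = True.
That conflicts with the unit clause (¬x5).
Backtrack on x8: now try x8 = False.
Unit clause (x7) forces x7 = True.
Unit clause (x2) forces x2 = True.
Unit clause (¬x9) forces x9 = False.
Unit clause (¬x6) forces x6 = False.
Unit clause (x4) forces x4 = True.
That conflicts with the unit clause (¬x4).
Both values of x8 lead to a conflict.
No assignment satisfies every clause.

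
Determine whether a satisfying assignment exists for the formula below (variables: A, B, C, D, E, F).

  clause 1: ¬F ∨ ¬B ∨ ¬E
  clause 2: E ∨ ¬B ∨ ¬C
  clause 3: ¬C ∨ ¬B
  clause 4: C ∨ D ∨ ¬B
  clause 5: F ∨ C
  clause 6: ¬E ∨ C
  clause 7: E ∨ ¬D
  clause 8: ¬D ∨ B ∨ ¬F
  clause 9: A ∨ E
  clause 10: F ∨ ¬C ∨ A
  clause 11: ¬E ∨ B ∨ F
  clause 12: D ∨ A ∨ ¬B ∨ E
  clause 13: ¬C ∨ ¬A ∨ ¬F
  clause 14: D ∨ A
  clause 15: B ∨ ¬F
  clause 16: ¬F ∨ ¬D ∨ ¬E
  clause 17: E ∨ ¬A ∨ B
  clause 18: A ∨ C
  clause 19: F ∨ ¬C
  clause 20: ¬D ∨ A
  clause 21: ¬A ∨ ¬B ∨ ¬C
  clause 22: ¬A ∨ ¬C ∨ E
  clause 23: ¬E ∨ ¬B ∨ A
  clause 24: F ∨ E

No

Suppose C = False.
The clause (F) is unit, so F = True.
The clause (¬E) is unit, so E = False.
The clause (¬D) is unit, so D = False.
The clause (¬B) is unit, so B = False.
That conflicts with the unit clause (B).
Backtrack on C: now try C = True.
The clause (¬B) is unit, so B = False.
The clause (¬F) is unit, so F = False.
That conflicts with the unit clause (F).
Neither C = True nor C = False works.
No assignment satisfies every clause.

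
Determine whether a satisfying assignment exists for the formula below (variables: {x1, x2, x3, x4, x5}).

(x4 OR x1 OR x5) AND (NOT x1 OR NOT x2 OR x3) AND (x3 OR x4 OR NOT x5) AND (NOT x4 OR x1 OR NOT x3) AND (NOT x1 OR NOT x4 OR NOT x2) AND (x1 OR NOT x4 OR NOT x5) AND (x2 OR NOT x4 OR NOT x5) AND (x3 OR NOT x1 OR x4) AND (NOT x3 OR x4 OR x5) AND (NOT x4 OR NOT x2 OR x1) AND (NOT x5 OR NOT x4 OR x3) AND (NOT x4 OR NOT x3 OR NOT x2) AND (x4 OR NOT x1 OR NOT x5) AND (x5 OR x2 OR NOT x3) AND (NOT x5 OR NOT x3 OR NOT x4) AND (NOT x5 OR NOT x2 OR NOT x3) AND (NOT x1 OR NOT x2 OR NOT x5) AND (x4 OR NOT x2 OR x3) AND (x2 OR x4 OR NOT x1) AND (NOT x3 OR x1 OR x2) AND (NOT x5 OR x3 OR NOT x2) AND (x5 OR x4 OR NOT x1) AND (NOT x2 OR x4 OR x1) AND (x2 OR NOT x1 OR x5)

Case x4 = true:
Case x1 = false:
(NOT x3) alone gives x3 = false.
(NOT x5) alone gives x5 = false.
(NOT x2) alone gives x2 = false.
All clauses are satisfied.
A satisfying assignment: x1=false; x2=false; x3=false; x4=true; x5=false.

Yes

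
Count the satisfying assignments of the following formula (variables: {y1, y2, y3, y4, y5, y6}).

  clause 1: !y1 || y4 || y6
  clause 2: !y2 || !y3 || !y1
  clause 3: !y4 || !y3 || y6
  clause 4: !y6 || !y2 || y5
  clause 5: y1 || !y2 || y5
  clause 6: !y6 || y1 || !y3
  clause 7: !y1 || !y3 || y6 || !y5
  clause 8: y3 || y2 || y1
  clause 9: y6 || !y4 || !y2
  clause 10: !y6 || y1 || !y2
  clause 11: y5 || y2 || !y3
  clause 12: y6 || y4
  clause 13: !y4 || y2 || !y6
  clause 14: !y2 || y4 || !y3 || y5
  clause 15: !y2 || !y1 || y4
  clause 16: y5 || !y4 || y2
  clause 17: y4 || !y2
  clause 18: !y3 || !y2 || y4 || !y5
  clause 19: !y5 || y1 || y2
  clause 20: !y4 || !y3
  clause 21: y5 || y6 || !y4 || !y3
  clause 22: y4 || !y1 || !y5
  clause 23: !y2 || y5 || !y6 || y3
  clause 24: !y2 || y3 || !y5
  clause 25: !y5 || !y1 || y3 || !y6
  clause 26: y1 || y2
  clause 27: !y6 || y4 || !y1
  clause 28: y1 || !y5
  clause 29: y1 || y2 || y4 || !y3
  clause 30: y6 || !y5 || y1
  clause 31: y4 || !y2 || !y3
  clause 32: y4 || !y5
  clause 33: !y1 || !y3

1

There are 2^6 = 64 truth assignments over (y1, y2, y3, y4, y5, y6).
Split on y2. With y2 = true, the clauses containing y2 are satisfied and !y2 drops from the rest; 0 of the 2^5 = 32 assignments to the other variables satisfy what remains.
With y2 = false, by the same count on the reduced clause set, 1 assignment works.
Total: 0 + 1 = 1.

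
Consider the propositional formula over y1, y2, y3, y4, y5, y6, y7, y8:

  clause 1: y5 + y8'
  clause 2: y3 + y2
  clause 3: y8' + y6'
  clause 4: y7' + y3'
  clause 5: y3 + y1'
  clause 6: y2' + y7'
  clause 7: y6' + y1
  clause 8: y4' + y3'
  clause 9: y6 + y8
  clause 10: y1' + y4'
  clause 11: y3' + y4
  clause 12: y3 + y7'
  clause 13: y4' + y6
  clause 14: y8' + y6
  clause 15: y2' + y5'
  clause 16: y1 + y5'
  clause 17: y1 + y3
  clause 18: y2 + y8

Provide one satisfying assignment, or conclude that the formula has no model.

Suppose y5 = 1.
Unit clause (y2') forces y2 = 0.
Unit clause (y3) forces y3 = 1.
Unit clause (y7') forces y7 = 0.
Unit clause (y4') forces y4 = 0.
That conflicts with the unit clause (y4).
That branch fails; take y5 = 0 instead.
Unit clause (y8') forces y8 = 0.
Unit clause (y6) forces y6 = 1.
Unit clause (y1) forces y1 = 1.
Unit clause (y3) forces y3 = 1.
Unit clause (y7') forces y7 = 0.
Unit clause (y4') forces y4 = 0.
That conflicts with the unit clause (y4).
Either choice for y5 ends in contradiction.

UNSATISFIABLE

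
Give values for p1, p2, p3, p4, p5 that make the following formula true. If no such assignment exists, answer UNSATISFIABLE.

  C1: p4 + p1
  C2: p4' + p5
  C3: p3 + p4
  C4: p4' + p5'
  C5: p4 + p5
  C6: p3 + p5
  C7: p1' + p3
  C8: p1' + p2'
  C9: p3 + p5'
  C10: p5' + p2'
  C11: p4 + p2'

Suppose p4 = 0.
The clause (p1) is unit, so p1 = 1.
The clause (p3) is unit, so p3 = 1.
The clause (p5) is unit, so p5 = 1.
The clause (p2') is unit, so p2 = 0.
Every clause now holds.

p1: 1,  p2: 0,  p3: 1,  p4: 0,  p5: 1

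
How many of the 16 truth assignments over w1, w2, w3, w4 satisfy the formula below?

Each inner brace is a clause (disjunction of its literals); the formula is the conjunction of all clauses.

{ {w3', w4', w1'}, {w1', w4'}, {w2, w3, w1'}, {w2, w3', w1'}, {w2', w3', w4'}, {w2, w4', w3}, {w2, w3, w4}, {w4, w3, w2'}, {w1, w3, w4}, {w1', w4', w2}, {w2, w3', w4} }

4

There are 2^4 = 16 truth assignments over (w1, w2, w3, w4).
Check each against the 11 clauses (columns in the order w1, w2, w3, w4):
  F F F F  ✗ fails (w2 + w3 + w4)
  F F F T  ✗ fails (w2 + w4' + w3)
  F F T F  ✗ fails (w2 + w3' + w4)
  F F T T  ✓ satisfies all
  F T F F  ✗ fails (w4 + w3 + w2')
  F T F T  ✓ satisfies all
  F T T F  ✓ satisfies all
  F T T T  ✗ fails (w2' + w3' + w4')
  T F F F  ✗ fails (w2 + w3 + w1')
  T F F T  ✗ fails (w1' + w4')
  T F T F  ✗ fails (w2 + w3' + w1')
  T F T T  ✗ fails (w3' + w4' + w1')
  T T F F  ✗ fails (w4 + w3 + w2')
  T T F T  ✗ fails (w1' + w4')
  T T T F  ✓ satisfies all
  T T T T  ✗ fails (w3' + w4' + w1')
4 of the 16 rows are models.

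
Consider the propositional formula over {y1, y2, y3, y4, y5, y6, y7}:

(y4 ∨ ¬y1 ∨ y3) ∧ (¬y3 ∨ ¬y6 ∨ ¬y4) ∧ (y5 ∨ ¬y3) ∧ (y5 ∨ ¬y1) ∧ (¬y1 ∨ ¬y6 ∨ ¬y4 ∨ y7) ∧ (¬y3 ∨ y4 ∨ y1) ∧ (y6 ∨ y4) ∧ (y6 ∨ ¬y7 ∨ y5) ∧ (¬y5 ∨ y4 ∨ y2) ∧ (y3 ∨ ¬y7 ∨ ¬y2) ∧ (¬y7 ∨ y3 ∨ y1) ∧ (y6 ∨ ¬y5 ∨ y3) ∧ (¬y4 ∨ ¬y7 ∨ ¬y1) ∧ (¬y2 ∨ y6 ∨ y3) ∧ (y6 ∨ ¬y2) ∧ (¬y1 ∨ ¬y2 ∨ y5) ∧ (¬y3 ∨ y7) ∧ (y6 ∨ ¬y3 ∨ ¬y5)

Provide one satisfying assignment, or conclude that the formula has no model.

Case y5 = False:
(¬y3) alone gives y3 = False.
(¬y1) alone gives y1 = False.
(¬y7) alone gives y7 = False.
Case y6 = False:
(y4) alone gives y4 = True.
(¬y2) alone gives y2 = False.
This assignment satisfies each clause.

y1=False, y2=False, y3=False, y4=True, y5=False, y6=False, y7=False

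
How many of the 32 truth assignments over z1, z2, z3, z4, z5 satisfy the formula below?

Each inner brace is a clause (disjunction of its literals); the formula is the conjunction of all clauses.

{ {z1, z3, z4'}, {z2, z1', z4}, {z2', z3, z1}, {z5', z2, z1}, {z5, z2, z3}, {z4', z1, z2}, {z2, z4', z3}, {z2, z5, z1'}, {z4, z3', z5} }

There are 2^5 = 32 truth assignments over (z1, z2, z3, z4, z5).
Split on z3. With z3 = 1, the clauses containing z3 are satisfied and z3' drops from the rest; 7 of the 2^4 = 16 assignments to the other variables satisfy what remains.
With z3 = 0, by the same count on the reduced clause set, 4 assignments work.
Total: 7 + 4 = 11.

11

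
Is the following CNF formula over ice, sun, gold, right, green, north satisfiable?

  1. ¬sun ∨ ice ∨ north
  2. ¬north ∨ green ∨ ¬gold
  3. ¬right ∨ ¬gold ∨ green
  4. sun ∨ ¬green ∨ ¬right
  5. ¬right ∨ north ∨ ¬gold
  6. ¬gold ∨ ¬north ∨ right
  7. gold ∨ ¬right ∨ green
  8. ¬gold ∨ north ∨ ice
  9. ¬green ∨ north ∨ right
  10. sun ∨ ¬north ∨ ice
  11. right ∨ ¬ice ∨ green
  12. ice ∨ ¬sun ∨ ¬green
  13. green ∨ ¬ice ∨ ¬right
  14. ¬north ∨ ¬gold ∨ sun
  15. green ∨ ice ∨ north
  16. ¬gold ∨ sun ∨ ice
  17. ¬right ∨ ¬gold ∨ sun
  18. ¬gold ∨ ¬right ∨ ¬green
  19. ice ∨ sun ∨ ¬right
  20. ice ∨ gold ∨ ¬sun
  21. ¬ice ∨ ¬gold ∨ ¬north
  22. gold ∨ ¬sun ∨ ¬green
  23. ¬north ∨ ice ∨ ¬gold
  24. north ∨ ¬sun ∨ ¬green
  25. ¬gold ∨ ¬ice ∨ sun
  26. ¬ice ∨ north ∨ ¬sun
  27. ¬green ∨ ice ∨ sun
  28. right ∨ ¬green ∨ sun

Case sun = False:
Case green = False:
Case north = False:
(ice) alone gives ice = True.
(right) alone gives right = True.
That conflicts with the unit clause (¬right).
Undo north and try north = True.
(¬gold) alone gives gold = False.
(¬right) alone gives right = False.
(ice) alone gives ice = True.
That conflicts with the unit clause (¬ice).
Either choice for north ends in contradiction.
Undo green and try green = True.
(¬right) alone gives right = False.
That conflicts with the unit clause (right).
Either choice for green ends in contradiction.
Undo sun and try sun = True.
Case ice = True:
(north) alone gives north = True.
(¬gold) alone gives gold = False.
(¬green) alone gives green = False.
(¬right) alone gives right = False.
That conflicts with the unit clause (right).
Undo ice and try ice = False.
(north) alone gives north = True.
(¬green) alone gives green = False.
(¬gold) alone gives gold = False.
That conflicts with the unit clause (gold).
Either choice for ice ends in contradiction.
Either choice for sun ends in contradiction.
No assignment satisfies every clause.

No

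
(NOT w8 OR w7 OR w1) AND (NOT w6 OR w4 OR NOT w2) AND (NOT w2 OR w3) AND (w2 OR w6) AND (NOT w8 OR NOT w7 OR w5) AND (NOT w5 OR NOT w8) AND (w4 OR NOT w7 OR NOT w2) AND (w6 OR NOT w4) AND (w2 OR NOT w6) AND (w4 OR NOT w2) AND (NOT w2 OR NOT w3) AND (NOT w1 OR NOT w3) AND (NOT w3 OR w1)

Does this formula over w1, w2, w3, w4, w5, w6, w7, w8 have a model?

Unsatisfiable

Suppose w2 = false.
(w6) alone gives w6 = true.
That conflicts with the unit clause (NOT w6).
Backtrack on w2: now try w2 = true.
(w3) alone gives w3 = true.
That conflicts with the unit clause (NOT w3).
Both values of w2 lead to a conflict.
No assignment satisfies every clause.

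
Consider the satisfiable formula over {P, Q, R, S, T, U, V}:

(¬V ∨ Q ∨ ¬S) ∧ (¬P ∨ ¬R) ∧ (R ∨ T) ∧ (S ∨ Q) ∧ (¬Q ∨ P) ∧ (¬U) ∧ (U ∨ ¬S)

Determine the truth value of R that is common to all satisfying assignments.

False

Suppose R = True.
(¬P) alone gives P = False.
(¬Q) alone gives Q = False.
(S) alone gives S = True.
(¬V) alone gives V = False.
(¬U) alone gives U = False.
But (U) is also a unit clause — contradiction.
So every satisfying assignment has R = False.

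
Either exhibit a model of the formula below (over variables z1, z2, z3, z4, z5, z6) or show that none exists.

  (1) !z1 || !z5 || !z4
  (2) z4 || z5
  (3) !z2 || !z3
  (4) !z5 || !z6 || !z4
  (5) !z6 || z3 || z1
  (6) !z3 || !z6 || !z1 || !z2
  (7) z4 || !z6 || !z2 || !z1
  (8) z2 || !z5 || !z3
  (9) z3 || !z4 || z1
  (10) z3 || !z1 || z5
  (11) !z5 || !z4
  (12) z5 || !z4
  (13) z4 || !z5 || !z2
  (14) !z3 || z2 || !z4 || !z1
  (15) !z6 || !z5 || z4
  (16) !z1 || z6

Suppose z4 = false.
Unit clause (z5) forces z5 = true.
Unit clause (!z2) forces z2 = false.
Unit clause (!z3) forces z3 = false.
Unit clause (!z6) forces z6 = false.
Unit clause (!z1) forces z1 = false.
All clauses are satisfied.

z1: false; z2: false; z3: false; z4: false; z5: true; z6: false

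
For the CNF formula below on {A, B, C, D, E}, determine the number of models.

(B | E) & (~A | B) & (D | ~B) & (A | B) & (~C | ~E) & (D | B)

There are 2^5 = 32 truth assignments over (A, B, C, D, E).
Split on E. With E = 1, the clauses containing E are satisfied and ~E drops from the rest; 2 of the 2^4 = 16 assignments to the other variables satisfy what remains.
With E = 0, by the same count on the reduced clause set, 4 assignments work.
(One model: A=F, B=T, C=F, D=T, E=F.)
Total: 2 + 4 = 6.

6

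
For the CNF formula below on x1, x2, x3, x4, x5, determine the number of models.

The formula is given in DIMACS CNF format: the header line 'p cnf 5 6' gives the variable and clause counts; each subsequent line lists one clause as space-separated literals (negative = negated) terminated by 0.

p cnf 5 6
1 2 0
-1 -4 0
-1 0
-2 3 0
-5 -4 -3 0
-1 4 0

3

There are 2^5 = 32 truth assignments over (x1, x2, x3, x4, x5).
Split on x2. With x2 = True, the clauses containing x2 are satisfied and ¬x2 drops from the rest; 3 of the 2^4 = 16 assignments to the other variables satisfy what remains.
With x2 = False, by the same count on the reduced clause set, 0 assignments work.
(One model: x1=F, x2=T, x3=T, x4=F, x5=F.)
Total: 3 + 0 = 3.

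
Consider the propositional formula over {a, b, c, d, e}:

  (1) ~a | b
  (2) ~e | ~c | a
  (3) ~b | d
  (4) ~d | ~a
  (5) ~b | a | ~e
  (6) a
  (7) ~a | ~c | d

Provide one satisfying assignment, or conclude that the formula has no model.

UNSATISFIABLE

(a) alone gives a = 1.
(b) alone gives b = 1.
(d) alone gives d = 1.
That conflicts with the unit clause (~d).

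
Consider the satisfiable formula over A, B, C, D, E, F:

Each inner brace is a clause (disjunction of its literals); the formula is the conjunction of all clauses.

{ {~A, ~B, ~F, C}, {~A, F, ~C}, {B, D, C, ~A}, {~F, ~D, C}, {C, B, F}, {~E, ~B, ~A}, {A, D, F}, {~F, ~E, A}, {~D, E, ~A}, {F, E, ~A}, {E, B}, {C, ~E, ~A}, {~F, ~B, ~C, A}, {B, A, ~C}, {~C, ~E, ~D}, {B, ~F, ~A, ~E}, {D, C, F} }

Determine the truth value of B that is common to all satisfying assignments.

Suppose B = 0.
(E) alone gives E = 1.
Try C = 1.
(A) alone gives A = 1.
(F) alone gives F = 1.
That conflicts with the unit clause (~F).
Undo C and try C = 0.
(F) alone gives F = 1.
(~D) alone gives D = 0.
(~A) alone gives A = 0.
That conflicts with the unit clause (A).
Either choice for C ends in contradiction.
So every satisfying assignment has B = True.

True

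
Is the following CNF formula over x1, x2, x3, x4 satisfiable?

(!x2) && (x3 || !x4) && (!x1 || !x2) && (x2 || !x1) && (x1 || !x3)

(!x2) alone gives x2 = false.
(!x1) alone gives x1 = false.
(!x3) alone gives x3 = false.
(!x4) alone gives x4 = false.
Every clause now holds.
A satisfying assignment: x1: false, x2: false, x3: false, x4: false.

Yes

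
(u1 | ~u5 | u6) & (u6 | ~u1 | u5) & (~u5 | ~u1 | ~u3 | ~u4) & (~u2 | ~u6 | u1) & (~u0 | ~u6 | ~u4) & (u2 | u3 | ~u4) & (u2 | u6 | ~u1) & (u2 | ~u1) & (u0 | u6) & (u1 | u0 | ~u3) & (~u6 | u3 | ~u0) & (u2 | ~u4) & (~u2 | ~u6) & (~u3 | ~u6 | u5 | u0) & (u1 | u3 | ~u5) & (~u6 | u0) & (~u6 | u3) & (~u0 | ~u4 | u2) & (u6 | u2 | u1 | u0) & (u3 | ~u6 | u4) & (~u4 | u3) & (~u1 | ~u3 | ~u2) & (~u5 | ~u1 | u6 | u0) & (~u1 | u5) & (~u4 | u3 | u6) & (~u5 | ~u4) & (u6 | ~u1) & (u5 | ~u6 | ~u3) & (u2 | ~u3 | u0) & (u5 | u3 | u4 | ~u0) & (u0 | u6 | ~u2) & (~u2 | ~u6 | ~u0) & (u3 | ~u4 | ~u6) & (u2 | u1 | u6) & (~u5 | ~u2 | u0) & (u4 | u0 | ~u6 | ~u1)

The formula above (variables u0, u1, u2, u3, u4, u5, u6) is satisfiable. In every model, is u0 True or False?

Suppose u0 = 0.
From the singleton clause (u6), u6 = 1.
But (~u6) is also a unit clause — contradiction.
So every satisfying assignment has u0 = True.

True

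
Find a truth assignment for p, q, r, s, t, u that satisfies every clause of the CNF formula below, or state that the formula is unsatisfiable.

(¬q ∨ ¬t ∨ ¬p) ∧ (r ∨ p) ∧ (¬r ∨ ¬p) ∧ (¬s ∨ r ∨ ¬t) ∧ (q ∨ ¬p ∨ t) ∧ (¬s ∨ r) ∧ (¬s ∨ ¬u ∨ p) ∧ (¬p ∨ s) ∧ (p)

The clause (p) is unit, so p = True.
The clause (¬r) is unit, so r = False.
The clause (¬s) is unit, so s = False.
Now (s) is unsatisfied and unit — conflict.

UNSATISFIABLE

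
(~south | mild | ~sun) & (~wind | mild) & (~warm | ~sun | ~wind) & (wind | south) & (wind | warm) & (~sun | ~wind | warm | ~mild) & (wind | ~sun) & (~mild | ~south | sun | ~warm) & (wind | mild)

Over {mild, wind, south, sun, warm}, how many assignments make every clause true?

There are 2^5 = 32 truth assignments over (mild, wind, south, sun, warm).
Split on mild. With mild = 1, the clauses containing mild are satisfied and ~mild drops from the rest; 3 of the 2^4 = 16 assignments to the other variables satisfy what remains.
With mild = 0, by the same count on the reduced clause set, 0 assignments work.
Total: 3 + 0 = 3.

3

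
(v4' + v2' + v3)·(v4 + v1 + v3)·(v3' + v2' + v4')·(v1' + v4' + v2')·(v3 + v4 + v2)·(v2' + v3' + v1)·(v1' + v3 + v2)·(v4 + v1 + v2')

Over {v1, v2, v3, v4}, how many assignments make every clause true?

There are 2^4 = 16 truth assignments over (v1, v2, v3, v4).
Check each against the 8 clauses (columns in the order v1, v2, v3, v4):
  F F F F  ✗ fails (v4 + v1 + v3)
  F F F T  ✓ satisfies all
  F F T F  ✓ satisfies all
  F F T T  ✓ satisfies all
  F T F F  ✗ fails (v4 + v1 + v3)
  F T F T  ✗ fails (v4' + v2' + v3)
  F T T F  ✗ fails (v2' + v3' + v1)
  F T T T  ✗ fails (v3' + v2' + v4')
  T F F F  ✗ fails (v3 + v4 + v2)
  T F F T  ✗ fails (v1' + v3 + v2)
  T F T F  ✓ satisfies all
  T F T T  ✓ satisfies all
  T T F F  ✓ satisfies all
  T T F T  ✗ fails (v4' + v2' + v3)
  T T T F  ✓ satisfies all
  T T T T  ✗ fails (v3' + v2' + v4')
7 of the 16 rows are models.

7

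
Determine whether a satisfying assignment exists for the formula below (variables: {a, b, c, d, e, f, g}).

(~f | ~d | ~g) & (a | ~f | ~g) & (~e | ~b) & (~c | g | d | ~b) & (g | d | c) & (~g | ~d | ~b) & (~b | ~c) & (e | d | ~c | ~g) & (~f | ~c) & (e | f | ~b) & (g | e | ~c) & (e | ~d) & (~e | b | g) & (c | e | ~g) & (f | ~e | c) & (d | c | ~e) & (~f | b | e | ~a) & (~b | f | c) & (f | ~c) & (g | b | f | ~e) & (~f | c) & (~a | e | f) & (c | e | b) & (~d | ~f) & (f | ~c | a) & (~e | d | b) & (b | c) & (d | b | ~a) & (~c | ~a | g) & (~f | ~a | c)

No, unsatisfiable

Try e = 0.
From the singleton clause (~d), d = 0.
Try g = 1.
From the singleton clause (~c), c = 0.
Now (c) is unsatisfied and unit — conflict.
Undo g and try g = 0.
From the singleton clause (c), c = 1.
Now (~c) is unsatisfied and unit — conflict.
Neither g = 1 nor g = 0 works.
Undo e and try e = 1.
From the singleton clause (~b), b = 0.
From the singleton clause (g), g = 1.
From the singleton clause (d), d = 1.
From the singleton clause (~f), f = 0.
From the singleton clause (c), c = 1.
Now (~c) is unsatisfied and unit — conflict.
Neither e = 1 nor e = 0 works.
No assignment satisfies every clause.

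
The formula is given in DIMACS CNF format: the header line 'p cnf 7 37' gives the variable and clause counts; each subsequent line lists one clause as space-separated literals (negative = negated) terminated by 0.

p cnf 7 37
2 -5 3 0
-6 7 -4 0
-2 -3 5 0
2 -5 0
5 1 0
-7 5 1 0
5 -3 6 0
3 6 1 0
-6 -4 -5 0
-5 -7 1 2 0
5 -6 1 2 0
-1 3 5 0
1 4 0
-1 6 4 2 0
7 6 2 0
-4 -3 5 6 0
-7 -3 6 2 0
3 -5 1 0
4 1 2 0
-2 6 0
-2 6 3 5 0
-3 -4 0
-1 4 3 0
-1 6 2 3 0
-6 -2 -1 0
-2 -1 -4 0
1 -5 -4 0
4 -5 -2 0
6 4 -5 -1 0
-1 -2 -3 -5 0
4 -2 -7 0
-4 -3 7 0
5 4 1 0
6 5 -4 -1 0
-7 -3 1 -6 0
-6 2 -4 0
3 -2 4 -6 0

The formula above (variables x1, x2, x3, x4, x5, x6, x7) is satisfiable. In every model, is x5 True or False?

False

Suppose x5 = True.
Unit clause (x2) forces x2 = True.
Unit clause (x6) forces x6 = True.
Unit clause (¬x4) forces x4 = False.
That conflicts with the unit clause (x4).
So every satisfying assignment has x5 = False.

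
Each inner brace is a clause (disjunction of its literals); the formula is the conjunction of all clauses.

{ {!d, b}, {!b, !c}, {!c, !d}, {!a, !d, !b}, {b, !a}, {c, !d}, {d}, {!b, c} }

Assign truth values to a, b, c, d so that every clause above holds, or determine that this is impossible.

Unit clause (d) forces d = true.
Unit clause (b) forces b = true.
Unit clause (!c) forces c = false.
Now (c) is unsatisfied and unit — conflict.

UNSATISFIABLE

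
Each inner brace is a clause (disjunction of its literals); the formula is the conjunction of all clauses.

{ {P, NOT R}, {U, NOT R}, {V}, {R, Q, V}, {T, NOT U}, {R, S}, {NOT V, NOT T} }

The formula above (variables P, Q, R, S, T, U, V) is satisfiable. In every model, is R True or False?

False

Suppose R = true.
The clause (P) is unit, so P = true.
The clause (U) is unit, so U = true.
The clause (V) is unit, so V = true.
The clause (T) is unit, so T = true.
That conflicts with the unit clause (NOT T).
So every satisfying assignment has R = False.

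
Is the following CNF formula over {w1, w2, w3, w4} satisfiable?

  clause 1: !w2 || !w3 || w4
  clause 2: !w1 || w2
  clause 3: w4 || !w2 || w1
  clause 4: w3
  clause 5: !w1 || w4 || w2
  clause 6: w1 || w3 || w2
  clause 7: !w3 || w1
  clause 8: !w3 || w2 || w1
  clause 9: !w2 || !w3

No, unsatisfiable

The clause (w3) is unit, so w3 = true.
The clause (w1) is unit, so w1 = true.
The clause (w2) is unit, so w2 = true.
That conflicts with the unit clause (!w2).
No assignment satisfies every clause.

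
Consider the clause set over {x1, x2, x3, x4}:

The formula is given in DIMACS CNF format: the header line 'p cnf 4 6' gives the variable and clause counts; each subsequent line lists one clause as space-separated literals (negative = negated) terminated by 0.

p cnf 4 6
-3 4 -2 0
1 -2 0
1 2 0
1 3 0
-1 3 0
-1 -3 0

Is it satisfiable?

Branch on x1: set x1 = True.
The clause (x3) is unit, so x3 = True.
But (¬x3) is also a unit clause — contradiction.
That branch fails; take x1 = False instead.
The clause (¬x2) is unit, so x2 = False.
But (x2) is also a unit clause — contradiction.
Neither x1 = True nor x1 = False works.
No assignment satisfies every clause.

Unsatisfiable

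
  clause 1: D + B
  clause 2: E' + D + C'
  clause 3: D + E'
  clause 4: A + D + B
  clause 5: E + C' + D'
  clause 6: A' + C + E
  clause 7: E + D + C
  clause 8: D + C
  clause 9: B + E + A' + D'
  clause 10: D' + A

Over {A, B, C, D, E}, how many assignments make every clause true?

There are 2^5 = 32 truth assignments over (A, B, C, D, E).
Split on C. With C = 1, the clauses containing C are satisfied and C' drops from the rest; 4 of the 2^4 = 16 assignments to the other variables satisfy what remains.
With C = 0, by the same count on the reduced clause set, 2 assignments work.
Total: 4 + 2 = 6.

6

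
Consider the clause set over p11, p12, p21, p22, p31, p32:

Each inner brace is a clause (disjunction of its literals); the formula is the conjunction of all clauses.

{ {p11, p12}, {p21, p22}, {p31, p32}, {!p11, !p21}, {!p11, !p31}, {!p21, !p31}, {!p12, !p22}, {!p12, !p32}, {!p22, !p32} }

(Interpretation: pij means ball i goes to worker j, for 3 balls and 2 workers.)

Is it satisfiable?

Try p11 = true.
From the singleton clause (!p21), p21 = false.
From the singleton clause (p22), p22 = true.
From the singleton clause (!p31), p31 = false.
From the singleton clause (p32), p32 = true.
Now (!p32) is unsatisfied and unit — conflict.
Backtrack on p11: now try p11 = false.
From the singleton clause (p12), p12 = true.
From the singleton clause (!p22), p22 = false.
From the singleton clause (p21), p21 = true.
From the singleton clause (!p31), p31 = false.
From the singleton clause (p32), p32 = true.
Now (!p32) is unsatisfied and unit — conflict.
Both values of p11 lead to a conflict.
No assignment satisfies every clause.

No, unsatisfiable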